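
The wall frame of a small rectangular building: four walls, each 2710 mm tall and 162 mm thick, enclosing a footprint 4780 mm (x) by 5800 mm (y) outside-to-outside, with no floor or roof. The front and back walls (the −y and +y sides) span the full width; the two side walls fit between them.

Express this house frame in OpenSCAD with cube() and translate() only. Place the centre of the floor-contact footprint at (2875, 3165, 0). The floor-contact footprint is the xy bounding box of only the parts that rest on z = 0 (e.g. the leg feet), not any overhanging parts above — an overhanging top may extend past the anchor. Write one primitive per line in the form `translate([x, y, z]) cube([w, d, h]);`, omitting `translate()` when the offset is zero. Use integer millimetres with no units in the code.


translate([485, 265, 0]) cube([4780, 162, 2710]);
translate([485, 5903, 0]) cube([4780, 162, 2710]);
translate([485, 427, 0]) cube([162, 5476, 2710]);
translate([5103, 427, 0]) cube([162, 5476, 2710]);


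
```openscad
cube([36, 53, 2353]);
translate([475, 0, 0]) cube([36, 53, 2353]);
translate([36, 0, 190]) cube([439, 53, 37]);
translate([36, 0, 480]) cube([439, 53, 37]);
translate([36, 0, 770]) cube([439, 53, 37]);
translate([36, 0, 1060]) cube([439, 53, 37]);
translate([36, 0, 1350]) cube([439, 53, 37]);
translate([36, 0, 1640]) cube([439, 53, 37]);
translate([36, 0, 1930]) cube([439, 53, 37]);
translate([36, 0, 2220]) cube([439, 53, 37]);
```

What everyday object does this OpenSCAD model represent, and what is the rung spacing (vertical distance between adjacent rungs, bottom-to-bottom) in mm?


A ladder. The rung spacing is 290 mm.

Two tall 36×53 posts with 8 short bars between them — a ladder. Adjacent rungs sit at z = 190 and z = 480, so the spacing is 480 − 190 = 290 mm.


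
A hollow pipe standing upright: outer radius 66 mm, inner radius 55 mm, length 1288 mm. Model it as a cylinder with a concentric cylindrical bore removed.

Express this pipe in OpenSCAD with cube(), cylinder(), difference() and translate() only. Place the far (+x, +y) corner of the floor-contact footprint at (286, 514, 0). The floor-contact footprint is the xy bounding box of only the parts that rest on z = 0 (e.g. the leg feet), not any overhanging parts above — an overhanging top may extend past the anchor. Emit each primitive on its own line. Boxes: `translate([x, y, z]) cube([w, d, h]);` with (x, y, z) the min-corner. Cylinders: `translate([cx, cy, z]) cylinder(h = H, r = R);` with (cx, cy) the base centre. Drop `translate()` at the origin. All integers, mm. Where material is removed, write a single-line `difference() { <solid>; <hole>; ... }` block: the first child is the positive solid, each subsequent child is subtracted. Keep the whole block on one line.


difference() { translate([220, 448, 0]) cylinder(h = 1288, r = 66); translate([220, 448, 0]) cylinder(h = 1288, r = 55); }


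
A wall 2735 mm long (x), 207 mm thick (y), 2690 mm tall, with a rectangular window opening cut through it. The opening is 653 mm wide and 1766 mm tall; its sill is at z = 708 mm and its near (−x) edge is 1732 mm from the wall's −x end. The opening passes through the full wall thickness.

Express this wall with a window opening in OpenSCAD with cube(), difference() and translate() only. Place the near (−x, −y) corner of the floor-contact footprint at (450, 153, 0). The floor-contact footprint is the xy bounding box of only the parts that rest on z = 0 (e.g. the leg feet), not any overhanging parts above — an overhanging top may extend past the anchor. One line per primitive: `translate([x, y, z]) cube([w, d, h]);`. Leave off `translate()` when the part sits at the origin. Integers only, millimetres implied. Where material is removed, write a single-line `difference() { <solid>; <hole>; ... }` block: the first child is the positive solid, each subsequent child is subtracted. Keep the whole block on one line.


difference() { translate([450, 153, 0]) cube([2735, 207, 2690]); translate([2182, 153, 708]) cube([653, 207, 1766]); }


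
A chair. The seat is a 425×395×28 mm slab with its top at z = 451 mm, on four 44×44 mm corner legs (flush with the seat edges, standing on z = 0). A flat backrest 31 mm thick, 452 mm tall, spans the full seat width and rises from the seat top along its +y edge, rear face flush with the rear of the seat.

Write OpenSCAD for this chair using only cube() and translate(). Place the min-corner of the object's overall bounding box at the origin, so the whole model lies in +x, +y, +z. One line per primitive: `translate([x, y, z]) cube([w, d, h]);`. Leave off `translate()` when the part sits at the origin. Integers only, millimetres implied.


translate([0, 0, 423]) cube([425, 395, 28]);
cube([44, 44, 423]);
translate([381, 0, 0]) cube([44, 44, 423]);
translate([0, 351, 0]) cube([44, 44, 423]);
translate([381, 351, 0]) cube([44, 44, 423]);
translate([0, 364, 451]) cube([425, 31, 452]);


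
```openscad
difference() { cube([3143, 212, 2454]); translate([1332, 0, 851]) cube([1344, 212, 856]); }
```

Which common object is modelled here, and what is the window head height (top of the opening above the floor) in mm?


A wall with a window opening. The window head height is 1707 mm.

A wall with a rectangular opening subtracted — a window. Sill at z = 851, opening 856 mm tall, so the head is at 851 + 856 = 1707 mm.


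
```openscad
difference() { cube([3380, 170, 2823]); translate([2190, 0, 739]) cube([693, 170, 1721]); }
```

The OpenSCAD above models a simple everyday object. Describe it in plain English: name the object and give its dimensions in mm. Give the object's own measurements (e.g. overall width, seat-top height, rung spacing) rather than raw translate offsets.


A wall 3380 mm long (x), 170 mm thick (y), 2823 mm tall, with a rectangular window opening cut through it. The opening is 693 mm wide and 1721 mm tall; its sill is at z = 739 mm and its near (−x) edge is 2190 mm from the wall's −x end. The opening passes through the full wall thickness.


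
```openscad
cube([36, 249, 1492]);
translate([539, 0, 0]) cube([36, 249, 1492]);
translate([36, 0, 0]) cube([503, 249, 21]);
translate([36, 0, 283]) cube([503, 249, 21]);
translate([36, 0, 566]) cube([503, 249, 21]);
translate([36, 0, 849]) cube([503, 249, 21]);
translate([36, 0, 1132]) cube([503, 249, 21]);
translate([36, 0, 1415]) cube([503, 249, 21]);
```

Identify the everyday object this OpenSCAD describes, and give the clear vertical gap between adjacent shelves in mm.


A bookshelf. The clear shelf gap is 262 mm.

Two tall side panels with 6 horizontal boards between them — a bookshelf. The first two shelf undersides are at z = 0 and z = 283; with shelf thickness 21, the clear gap is 283 − 0 − 21 = 262 mm.


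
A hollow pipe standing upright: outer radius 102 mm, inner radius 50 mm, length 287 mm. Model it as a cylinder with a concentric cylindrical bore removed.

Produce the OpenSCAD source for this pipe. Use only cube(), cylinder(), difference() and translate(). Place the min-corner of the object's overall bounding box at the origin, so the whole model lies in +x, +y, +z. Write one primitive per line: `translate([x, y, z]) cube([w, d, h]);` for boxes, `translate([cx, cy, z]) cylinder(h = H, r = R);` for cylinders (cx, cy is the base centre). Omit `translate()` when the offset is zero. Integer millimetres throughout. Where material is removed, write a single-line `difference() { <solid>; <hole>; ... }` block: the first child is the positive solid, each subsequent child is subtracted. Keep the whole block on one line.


difference() { translate([102, 102, 0]) cylinder(h = 287, r = 102); translate([102, 102, 0]) cylinder(h = 287, r = 50); }


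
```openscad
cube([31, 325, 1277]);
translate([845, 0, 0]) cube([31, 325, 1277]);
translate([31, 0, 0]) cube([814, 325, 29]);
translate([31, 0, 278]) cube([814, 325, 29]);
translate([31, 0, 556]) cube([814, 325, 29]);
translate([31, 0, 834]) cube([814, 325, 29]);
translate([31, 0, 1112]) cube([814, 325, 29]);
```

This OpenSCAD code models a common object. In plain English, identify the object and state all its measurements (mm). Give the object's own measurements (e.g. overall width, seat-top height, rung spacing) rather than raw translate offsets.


An open bookshelf. Two side panels, each 31 mm thick, 325 mm deep and 1277 mm tall, stand 876 mm apart (outside-to-outside). Between them sit 5 shelves, each 29 mm thick and 325 mm deep, spanning the full gap between the sides. The bottom shelf rests on the floor (its underside at z = 0) and the clear gap between one shelf's top and the next shelf's underside is 249 mm.


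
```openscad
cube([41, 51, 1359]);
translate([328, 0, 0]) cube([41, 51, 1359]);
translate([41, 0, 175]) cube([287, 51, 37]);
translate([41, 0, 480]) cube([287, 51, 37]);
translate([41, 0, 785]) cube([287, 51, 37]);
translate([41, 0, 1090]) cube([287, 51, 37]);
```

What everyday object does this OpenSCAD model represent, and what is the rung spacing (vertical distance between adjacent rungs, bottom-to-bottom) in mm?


A ladder. The rung spacing is 305 mm.

Two tall 41×51 posts with 4 short bars between them — a ladder. Adjacent rungs sit at z = 175 and z = 480, so the spacing is 480 − 175 = 305 mm.


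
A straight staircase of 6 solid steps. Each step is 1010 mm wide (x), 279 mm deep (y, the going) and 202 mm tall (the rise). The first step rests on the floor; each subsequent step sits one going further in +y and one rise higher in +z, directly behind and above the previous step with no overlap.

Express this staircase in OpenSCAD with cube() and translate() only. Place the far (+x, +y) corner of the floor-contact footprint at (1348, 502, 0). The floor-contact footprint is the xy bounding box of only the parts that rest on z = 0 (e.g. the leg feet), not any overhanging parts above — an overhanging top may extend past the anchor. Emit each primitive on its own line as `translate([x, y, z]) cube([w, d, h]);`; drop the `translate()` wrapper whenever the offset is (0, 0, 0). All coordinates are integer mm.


translate([338, 223, 0]) cube([1010, 279, 202]);
translate([338, 502, 202]) cube([1010, 279, 202]);
translate([338, 781, 404]) cube([1010, 279, 202]);
translate([338, 1060, 606]) cube([1010, 279, 202]);
translate([338, 1339, 808]) cube([1010, 279, 202]);
translate([338, 1618, 1010]) cube([1010, 279, 202]);


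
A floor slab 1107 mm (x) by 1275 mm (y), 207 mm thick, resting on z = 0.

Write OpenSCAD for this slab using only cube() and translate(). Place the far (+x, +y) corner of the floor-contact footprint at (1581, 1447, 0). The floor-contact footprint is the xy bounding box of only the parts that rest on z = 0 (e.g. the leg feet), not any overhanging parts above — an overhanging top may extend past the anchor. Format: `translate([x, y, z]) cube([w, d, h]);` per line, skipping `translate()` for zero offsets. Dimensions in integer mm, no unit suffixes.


translate([474, 172, 0]) cube([1107, 1275, 207]);


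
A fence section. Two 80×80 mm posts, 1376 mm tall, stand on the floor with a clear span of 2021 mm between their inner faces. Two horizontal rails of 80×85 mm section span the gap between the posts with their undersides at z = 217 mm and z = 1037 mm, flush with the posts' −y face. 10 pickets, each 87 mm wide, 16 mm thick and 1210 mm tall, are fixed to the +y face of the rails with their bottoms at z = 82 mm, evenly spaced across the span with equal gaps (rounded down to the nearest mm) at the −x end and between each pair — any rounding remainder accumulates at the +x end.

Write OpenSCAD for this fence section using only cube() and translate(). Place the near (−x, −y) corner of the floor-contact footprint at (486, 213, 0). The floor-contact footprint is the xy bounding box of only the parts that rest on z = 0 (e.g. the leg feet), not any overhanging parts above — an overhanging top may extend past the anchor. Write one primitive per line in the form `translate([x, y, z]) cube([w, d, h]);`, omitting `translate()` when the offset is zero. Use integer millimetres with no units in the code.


translate([486, 213, 0]) cube([80, 80, 1376]);
translate([2587, 213, 0]) cube([80, 80, 1376]);
translate([566, 213, 217]) cube([2021, 80, 85]);
translate([566, 213, 1037]) cube([2021, 80, 85]);
translate([670, 293, 82]) cube([87, 16, 1210]);
translate([861, 293, 82]) cube([87, 16, 1210]);
translate([1052, 293, 82]) cube([87, 16, 1210]);
translate([1243, 293, 82]) cube([87, 16, 1210]);
translate([1434, 293, 82]) cube([87, 16, 1210]);
translate([1625, 293, 82]) cube([87, 16, 1210]);
translate([1816, 293, 82]) cube([87, 16, 1210]);
translate([2007, 293, 82]) cube([87, 16, 1210]);
translate([2198, 293, 82]) cube([87, 16, 1210]);
translate([2389, 293, 82]) cube([87, 16, 1210]);


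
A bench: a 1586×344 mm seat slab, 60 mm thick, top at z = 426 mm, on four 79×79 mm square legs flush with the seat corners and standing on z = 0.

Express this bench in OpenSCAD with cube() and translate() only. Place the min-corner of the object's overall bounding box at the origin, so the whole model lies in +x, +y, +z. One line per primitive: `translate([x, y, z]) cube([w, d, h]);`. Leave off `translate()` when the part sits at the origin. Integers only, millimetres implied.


translate([0, 0, 366]) cube([1586, 344, 60]);
cube([79, 79, 366]);
translate([0, 265, 0]) cube([79, 79, 366]);
translate([1507, 0, 0]) cube([79, 79, 366]);
translate([1507, 265, 0]) cube([79, 79, 366]);


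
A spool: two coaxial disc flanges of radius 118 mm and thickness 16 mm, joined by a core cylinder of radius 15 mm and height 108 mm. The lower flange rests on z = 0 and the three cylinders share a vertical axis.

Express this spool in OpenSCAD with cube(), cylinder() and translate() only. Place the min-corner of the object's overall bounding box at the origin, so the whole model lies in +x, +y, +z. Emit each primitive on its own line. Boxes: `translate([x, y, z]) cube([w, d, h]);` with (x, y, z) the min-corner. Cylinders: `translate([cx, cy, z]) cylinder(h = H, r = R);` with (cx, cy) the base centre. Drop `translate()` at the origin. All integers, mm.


translate([118, 118, 0]) cylinder(h = 16, r = 118);
translate([118, 118, 16]) cylinder(h = 108, r = 15);
translate([118, 118, 124]) cylinder(h = 16, r = 118);


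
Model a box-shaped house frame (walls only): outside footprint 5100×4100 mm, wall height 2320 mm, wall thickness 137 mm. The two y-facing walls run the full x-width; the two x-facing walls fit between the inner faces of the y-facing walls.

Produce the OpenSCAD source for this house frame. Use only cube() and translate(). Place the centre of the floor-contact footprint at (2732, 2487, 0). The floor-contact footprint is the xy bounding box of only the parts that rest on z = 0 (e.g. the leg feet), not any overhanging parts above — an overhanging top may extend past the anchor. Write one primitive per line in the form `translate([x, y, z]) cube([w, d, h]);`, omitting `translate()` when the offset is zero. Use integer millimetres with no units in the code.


translate([182, 437, 0]) cube([5100, 137, 2320]);
translate([182, 4400, 0]) cube([5100, 137, 2320]);
translate([182, 574, 0]) cube([137, 3826, 2320]);
translate([5145, 574, 0]) cube([137, 3826, 2320]);


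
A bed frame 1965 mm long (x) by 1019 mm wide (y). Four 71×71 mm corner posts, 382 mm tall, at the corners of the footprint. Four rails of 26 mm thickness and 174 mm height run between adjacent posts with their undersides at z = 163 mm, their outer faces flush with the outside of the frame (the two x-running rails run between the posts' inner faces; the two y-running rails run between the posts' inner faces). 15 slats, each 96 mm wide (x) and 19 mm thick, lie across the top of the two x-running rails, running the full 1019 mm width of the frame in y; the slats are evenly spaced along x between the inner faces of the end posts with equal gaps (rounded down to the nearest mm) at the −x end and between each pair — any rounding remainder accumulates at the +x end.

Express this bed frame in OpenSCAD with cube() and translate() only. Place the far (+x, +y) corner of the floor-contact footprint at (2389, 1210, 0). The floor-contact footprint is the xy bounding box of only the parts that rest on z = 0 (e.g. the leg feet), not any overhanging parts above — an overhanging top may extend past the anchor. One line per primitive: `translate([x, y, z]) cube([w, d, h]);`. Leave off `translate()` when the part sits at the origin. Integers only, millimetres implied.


translate([424, 191, 0]) cube([71, 71, 382]);
translate([424, 1139, 0]) cube([71, 71, 382]);
translate([2318, 191, 0]) cube([71, 71, 382]);
translate([2318, 1139, 0]) cube([71, 71, 382]);
translate([495, 191, 163]) cube([1823, 26, 174]);
translate([495, 1184, 163]) cube([1823, 26, 174]);
translate([424, 262, 163]) cube([26, 877, 174]);
translate([2363, 262, 163]) cube([26, 877, 174]);
translate([518, 191, 337]) cube([96, 1019, 19]);
translate([637, 191, 337]) cube([96, 1019, 19]);
translate([756, 191, 337]) cube([96, 1019, 19]);
translate([875, 191, 337]) cube([96, 1019, 19]);
translate([994, 191, 337]) cube([96, 1019, 19]);
translate([1113, 191, 337]) cube([96, 1019, 19]);
translate([1232, 191, 337]) cube([96, 1019, 19]);
translate([1351, 191, 337]) cube([96, 1019, 19]);
translate([1470, 191, 337]) cube([96, 1019, 19]);
translate([1589, 191, 337]) cube([96, 1019, 19]);
translate([1708, 191, 337]) cube([96, 1019, 19]);
translate([1827, 191, 337]) cube([96, 1019, 19]);
translate([1946, 191, 337]) cube([96, 1019, 19]);
translate([2065, 191, 337]) cube([96, 1019, 19]);
translate([2184, 191, 337]) cube([96, 1019, 19]);


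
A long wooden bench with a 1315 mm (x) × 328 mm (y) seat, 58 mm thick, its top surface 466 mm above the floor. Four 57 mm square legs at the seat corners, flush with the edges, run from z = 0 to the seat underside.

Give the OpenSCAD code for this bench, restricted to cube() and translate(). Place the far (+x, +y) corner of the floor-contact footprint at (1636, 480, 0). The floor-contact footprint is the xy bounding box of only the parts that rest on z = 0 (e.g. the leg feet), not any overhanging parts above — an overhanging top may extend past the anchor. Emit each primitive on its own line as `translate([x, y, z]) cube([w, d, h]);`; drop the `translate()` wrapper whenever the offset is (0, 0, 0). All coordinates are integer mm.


// leg_h = 466 − 58 = 408
translate([321, 152, 408]) cube([1315, 328, 58]);
translate([321, 152, 0]) cube([57, 57, 408]);
translate([321, 423, 0]) cube([57, 57, 408]);
translate([1579, 152, 0]) cube([57, 57, 408]);
translate([1579, 423, 0]) cube([57, 57, 408]);


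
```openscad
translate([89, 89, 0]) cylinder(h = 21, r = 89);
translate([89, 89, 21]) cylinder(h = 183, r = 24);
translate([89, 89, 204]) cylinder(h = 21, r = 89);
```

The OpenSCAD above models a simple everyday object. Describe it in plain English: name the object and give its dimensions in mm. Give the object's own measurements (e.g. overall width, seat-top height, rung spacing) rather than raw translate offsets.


A spool: two coaxial disc flanges of radius 89 mm and thickness 21 mm, joined by a core cylinder of radius 24 mm and height 183 mm. The lower flange rests on z = 0 and the three cylinders share a vertical axis.


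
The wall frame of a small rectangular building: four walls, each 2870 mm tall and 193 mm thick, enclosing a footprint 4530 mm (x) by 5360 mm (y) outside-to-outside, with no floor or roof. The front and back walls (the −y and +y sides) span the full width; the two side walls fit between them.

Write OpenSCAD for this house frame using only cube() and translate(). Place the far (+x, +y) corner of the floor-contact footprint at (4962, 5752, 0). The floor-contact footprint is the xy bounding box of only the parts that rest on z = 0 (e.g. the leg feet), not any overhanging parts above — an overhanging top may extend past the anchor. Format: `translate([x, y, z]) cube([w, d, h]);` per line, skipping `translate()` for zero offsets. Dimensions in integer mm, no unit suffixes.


translate([432, 392, 0]) cube([4530, 193, 2870]);
translate([432, 5559, 0]) cube([4530, 193, 2870]);
translate([432, 585, 0]) cube([193, 4974, 2870]);
translate([4769, 585, 0]) cube([193, 4974, 2870]);


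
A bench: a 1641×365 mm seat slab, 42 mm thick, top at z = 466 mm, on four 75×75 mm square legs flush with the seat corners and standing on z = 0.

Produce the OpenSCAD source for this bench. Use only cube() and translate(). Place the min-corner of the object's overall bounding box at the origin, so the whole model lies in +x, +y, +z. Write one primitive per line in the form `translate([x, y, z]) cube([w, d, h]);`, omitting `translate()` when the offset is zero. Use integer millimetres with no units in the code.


// leg_h = 466 − 42 = 424
translate([0, 0, 424]) cube([1641, 365, 42]);
cube([75, 75, 424]);
translate([0, 290, 0]) cube([75, 75, 424]);
translate([1566, 0, 0]) cube([75, 75, 424]);
translate([1566, 290, 0]) cube([75, 75, 424]);


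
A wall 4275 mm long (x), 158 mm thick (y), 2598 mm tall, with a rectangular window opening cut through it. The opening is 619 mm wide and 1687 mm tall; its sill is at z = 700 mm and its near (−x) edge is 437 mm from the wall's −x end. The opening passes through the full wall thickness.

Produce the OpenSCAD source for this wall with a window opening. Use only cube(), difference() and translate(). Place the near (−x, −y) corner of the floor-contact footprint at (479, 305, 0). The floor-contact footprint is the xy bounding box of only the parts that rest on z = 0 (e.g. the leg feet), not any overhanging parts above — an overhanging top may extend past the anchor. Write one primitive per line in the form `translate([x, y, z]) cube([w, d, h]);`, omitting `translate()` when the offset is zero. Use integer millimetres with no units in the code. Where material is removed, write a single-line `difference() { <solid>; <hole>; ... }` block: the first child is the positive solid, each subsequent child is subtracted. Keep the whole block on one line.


difference() { translate([479, 305, 0]) cube([4275, 158, 2598]); translate([916, 305, 700]) cube([619, 158, 1687]); }


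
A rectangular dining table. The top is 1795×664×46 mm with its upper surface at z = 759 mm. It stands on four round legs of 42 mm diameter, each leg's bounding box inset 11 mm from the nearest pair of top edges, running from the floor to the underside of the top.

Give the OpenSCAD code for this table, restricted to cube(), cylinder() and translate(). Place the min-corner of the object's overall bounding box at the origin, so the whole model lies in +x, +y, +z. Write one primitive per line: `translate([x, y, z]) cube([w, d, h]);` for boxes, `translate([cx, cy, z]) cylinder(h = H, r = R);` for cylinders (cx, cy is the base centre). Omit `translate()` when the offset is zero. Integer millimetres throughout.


// leg_h = 759 - 46 = 713
translate([0, 0, 713]) cube([1795, 664, 46]);
translate([32, 32, 0]) cylinder(h = 713, r = 21);
translate([1763, 32, 0]) cylinder(h = 713, r = 21);
translate([32, 632, 0]) cylinder(h = 713, r = 21);
translate([1763, 632, 0]) cylinder(h = 713, r = 21);


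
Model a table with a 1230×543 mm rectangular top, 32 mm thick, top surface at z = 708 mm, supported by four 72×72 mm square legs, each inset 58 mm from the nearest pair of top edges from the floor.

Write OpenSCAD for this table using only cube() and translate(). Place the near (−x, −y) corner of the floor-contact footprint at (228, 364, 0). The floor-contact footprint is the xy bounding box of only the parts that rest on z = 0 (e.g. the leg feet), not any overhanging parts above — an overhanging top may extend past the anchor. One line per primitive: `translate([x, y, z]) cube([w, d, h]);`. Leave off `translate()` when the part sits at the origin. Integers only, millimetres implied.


// leg_h = 708 - 32 = 676
translate([170, 306, 676]) cube([1230, 543, 32]);
translate([228, 364, 0]) cube([72, 72, 676]);
translate([1270, 364, 0]) cube([72, 72, 676]);
translate([228, 719, 0]) cube([72, 72, 676]);
translate([1270, 719, 0]) cube([72, 72, 676]);


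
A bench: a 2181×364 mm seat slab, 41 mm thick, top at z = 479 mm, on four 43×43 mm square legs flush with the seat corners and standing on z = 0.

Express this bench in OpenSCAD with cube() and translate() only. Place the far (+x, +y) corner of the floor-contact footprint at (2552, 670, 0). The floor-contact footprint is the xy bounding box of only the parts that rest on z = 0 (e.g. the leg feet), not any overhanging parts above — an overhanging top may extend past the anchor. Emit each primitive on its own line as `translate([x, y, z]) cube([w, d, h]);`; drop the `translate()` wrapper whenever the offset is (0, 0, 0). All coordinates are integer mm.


translate([371, 306, 438]) cube([2181, 364, 41]);
translate([371, 306, 0]) cube([43, 43, 438]);
translate([371, 627, 0]) cube([43, 43, 438]);
translate([2509, 306, 0]) cube([43, 43, 438]);
translate([2509, 627, 0]) cube([43, 43, 438]);


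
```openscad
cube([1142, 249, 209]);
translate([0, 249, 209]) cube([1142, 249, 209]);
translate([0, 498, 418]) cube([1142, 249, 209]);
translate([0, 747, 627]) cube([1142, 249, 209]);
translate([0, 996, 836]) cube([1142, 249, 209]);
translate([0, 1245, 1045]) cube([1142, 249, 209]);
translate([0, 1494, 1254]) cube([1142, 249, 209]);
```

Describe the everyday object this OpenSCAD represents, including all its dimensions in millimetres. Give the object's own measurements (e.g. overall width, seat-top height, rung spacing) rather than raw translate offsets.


A straight staircase of 7 solid steps. Each step is 1142 mm wide (x), 249 mm deep (y, the going) and 209 mm tall (the rise). The first step rests on the floor; each subsequent step sits one going further in +y and one rise higher in +z, directly behind and above the previous step with no overlap.


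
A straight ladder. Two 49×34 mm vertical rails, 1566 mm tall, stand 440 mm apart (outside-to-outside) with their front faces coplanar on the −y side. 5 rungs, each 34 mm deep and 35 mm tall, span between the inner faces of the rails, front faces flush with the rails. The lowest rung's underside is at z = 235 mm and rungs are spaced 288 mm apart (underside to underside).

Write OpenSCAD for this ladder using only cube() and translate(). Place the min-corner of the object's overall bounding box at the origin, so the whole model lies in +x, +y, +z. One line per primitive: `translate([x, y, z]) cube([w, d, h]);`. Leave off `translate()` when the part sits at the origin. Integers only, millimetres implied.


cube([49, 34, 1566]);
translate([391, 0, 0]) cube([49, 34, 1566]);
translate([49, 0, 235]) cube([342, 34, 35]);
translate([49, 0, 523]) cube([342, 34, 35]);
translate([49, 0, 811]) cube([342, 34, 35]);
translate([49, 0, 1099]) cube([342, 34, 35]);
translate([49, 0, 1387]) cube([342, 34, 35]);


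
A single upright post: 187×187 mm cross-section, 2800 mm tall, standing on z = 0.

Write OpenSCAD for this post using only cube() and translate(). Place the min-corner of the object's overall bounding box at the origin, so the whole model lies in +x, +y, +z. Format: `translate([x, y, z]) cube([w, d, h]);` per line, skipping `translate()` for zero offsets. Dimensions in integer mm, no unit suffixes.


cube([187, 187, 2800]);


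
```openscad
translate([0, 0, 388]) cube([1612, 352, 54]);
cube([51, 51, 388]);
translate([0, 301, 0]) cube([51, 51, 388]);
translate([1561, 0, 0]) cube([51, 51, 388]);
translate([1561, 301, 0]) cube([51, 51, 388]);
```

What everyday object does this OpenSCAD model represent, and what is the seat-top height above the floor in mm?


A bench. The seat-top height is 442 mm.

A long slab on four corner posts — a bench. The slab sits at z = 388 with thickness 54, so the top is 388 + 54 = 442 mm.


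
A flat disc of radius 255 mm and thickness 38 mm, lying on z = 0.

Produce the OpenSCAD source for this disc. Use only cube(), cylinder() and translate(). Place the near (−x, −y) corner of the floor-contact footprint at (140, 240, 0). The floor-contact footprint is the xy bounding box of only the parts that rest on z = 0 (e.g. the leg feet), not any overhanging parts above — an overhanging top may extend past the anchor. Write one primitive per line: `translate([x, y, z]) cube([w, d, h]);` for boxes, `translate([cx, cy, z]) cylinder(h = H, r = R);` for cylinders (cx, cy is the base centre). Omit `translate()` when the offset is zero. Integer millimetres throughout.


translate([395, 495, 0]) cylinder(h = 38, r = 255);


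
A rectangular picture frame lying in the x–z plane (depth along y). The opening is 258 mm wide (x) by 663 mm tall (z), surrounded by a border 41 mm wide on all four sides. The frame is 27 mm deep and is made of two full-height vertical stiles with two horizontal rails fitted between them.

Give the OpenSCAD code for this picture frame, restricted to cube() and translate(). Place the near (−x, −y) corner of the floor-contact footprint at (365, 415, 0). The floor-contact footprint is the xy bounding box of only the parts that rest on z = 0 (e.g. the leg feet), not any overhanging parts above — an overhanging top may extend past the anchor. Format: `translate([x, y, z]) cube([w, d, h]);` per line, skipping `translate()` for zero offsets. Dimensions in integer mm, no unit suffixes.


translate([365, 415, 0]) cube([41, 27, 745]);
translate([664, 415, 0]) cube([41, 27, 745]);
translate([406, 415, 0]) cube([258, 27, 41]);
translate([406, 415, 704]) cube([258, 27, 41]);


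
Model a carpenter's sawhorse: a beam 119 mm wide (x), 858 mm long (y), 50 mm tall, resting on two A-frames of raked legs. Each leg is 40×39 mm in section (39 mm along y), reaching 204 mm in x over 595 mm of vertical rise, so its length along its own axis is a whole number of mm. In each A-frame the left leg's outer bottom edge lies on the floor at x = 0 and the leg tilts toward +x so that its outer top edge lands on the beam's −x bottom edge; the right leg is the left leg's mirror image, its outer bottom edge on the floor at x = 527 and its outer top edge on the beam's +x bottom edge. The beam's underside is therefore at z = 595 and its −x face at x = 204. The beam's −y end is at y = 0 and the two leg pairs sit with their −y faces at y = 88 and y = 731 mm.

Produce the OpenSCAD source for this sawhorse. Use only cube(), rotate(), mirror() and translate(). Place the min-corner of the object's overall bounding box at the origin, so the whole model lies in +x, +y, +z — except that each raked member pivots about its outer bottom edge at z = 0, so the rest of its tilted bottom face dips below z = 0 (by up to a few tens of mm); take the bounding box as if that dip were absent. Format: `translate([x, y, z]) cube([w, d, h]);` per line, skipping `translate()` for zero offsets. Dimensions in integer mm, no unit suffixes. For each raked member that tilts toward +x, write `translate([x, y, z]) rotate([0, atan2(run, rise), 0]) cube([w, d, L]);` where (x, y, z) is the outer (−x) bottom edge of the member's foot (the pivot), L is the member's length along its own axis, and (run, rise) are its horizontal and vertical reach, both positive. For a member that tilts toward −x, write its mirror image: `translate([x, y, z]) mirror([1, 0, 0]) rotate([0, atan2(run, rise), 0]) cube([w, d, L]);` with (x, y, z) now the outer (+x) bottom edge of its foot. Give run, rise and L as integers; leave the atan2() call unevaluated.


translate([204, 0, 595]) cube([119, 858, 50]);
translate([0, 88, 0]) rotate([0, atan2(204, 595), 0]) cube([40, 39, 629]);
translate([527, 88, 0]) mirror([1, 0, 0]) rotate([0, atan2(204, 595), 0]) cube([40, 39, 629]);
translate([0, 731, 0]) rotate([0, atan2(204, 595), 0]) cube([40, 39, 629]);
translate([527, 731, 0]) mirror([1, 0, 0]) rotate([0, atan2(204, 595), 0]) cube([40, 39, 629]);


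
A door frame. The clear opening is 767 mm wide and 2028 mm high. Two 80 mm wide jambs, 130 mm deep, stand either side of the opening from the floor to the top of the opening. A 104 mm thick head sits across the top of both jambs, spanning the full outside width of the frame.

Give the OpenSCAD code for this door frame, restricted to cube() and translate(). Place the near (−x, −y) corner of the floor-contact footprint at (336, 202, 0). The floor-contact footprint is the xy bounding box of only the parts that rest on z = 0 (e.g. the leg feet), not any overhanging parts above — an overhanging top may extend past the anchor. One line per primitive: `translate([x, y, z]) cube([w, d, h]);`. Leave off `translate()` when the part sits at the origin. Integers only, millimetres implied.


translate([336, 202, 0]) cube([80, 130, 2028]);
translate([1183, 202, 0]) cube([80, 130, 2028]);
translate([336, 202, 2028]) cube([927, 130, 104]);


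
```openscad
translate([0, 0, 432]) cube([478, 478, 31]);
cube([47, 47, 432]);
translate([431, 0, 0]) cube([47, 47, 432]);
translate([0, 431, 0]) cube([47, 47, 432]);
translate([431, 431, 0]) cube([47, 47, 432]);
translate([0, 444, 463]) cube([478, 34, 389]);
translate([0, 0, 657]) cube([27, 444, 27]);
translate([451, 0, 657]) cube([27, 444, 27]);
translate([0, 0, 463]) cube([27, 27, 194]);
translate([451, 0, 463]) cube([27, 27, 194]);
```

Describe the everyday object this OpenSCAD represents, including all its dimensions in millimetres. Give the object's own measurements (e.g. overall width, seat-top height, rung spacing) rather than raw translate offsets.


A chair. The seat is a 478×478×31 mm slab with its top at z = 463 mm, on four 47×47 mm corner legs (flush with the seat edges, standing on z = 0). A flat backrest 34 mm thick, 389 mm tall, spans the full seat width and rises from the seat top along its +y edge, rear face flush with the rear of the seat. Two armrests of 27×27 mm section run along each side from the seat's front edge to the front of the backrest, top faces 221 mm above the seat top and outer faces flush with the seat's x-edges; a 27×27 mm post under the front of each armrest stands on the seat at the front corner.


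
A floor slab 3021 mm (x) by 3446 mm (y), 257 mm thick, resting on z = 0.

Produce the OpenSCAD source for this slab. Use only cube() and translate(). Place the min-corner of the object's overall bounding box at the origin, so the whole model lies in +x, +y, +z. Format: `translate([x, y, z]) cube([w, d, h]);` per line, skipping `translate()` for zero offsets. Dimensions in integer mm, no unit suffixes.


cube([3021, 3446, 257]);


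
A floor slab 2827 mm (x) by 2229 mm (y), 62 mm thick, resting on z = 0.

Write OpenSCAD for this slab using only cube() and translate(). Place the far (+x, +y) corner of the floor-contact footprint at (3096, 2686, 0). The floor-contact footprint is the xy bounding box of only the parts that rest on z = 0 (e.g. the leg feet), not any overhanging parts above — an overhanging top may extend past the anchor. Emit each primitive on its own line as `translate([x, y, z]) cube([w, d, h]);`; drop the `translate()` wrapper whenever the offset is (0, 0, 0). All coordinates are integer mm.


translate([269, 457, 0]) cube([2827, 2229, 62]);


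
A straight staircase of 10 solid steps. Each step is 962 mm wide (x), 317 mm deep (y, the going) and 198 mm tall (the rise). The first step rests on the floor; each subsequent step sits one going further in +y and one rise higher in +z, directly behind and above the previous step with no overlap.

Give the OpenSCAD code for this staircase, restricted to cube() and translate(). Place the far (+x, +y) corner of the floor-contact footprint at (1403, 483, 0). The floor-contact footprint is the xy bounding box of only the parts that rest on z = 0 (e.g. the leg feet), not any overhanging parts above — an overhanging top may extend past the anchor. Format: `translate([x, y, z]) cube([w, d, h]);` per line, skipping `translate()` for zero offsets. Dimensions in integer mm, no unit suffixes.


translate([441, 166, 0]) cube([962, 317, 198]);
translate([441, 483, 198]) cube([962, 317, 198]);
translate([441, 800, 396]) cube([962, 317, 198]);
translate([441, 1117, 594]) cube([962, 317, 198]);
translate([441, 1434, 792]) cube([962, 317, 198]);
translate([441, 1751, 990]) cube([962, 317, 198]);
translate([441, 2068, 1188]) cube([962, 317, 198]);
translate([441, 2385, 1386]) cube([962, 317, 198]);
translate([441, 2702, 1584]) cube([962, 317, 198]);
translate([441, 3019, 1782]) cube([962, 317, 198]);


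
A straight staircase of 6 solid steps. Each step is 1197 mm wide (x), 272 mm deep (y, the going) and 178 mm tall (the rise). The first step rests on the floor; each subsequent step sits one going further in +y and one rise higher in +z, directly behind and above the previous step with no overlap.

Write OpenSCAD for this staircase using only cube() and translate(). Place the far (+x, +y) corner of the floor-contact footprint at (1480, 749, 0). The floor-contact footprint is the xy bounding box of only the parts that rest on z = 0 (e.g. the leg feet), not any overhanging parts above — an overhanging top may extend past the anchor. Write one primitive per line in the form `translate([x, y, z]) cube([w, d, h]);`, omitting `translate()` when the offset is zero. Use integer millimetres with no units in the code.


translate([283, 477, 0]) cube([1197, 272, 178]);
translate([283, 749, 178]) cube([1197, 272, 178]);
translate([283, 1021, 356]) cube([1197, 272, 178]);
translate([283, 1293, 534]) cube([1197, 272, 178]);
translate([283, 1565, 712]) cube([1197, 272, 178]);
translate([283, 1837, 890]) cube([1197, 272, 178]);


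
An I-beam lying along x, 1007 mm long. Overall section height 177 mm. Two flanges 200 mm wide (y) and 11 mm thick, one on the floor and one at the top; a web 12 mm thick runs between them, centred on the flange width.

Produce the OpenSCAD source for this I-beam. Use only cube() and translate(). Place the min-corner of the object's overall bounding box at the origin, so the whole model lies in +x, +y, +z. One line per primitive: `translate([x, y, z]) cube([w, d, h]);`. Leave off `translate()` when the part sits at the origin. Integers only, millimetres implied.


cube([1007, 200, 11]);
translate([0, 94, 11]) cube([1007, 12, 155]);
translate([0, 0, 166]) cube([1007, 200, 11]);


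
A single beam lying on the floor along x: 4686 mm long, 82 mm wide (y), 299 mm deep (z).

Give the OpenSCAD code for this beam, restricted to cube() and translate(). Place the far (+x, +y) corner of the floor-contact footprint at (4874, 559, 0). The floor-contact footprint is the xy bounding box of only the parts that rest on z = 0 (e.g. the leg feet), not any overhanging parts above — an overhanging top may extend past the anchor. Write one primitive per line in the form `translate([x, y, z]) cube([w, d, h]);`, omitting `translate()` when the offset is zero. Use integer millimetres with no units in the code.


translate([188, 477, 0]) cube([4686, 82, 299]);


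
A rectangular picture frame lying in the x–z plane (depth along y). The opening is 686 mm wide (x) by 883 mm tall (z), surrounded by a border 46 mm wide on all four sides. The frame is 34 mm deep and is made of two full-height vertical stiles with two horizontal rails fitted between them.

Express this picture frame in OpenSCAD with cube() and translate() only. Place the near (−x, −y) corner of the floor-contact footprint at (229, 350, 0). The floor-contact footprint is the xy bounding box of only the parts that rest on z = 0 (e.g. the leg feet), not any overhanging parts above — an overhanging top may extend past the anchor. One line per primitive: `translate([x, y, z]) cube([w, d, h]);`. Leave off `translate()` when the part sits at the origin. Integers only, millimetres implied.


translate([229, 350, 0]) cube([46, 34, 975]);
translate([961, 350, 0]) cube([46, 34, 975]);
translate([275, 350, 0]) cube([686, 34, 46]);
translate([275, 350, 929]) cube([686, 34, 46]);


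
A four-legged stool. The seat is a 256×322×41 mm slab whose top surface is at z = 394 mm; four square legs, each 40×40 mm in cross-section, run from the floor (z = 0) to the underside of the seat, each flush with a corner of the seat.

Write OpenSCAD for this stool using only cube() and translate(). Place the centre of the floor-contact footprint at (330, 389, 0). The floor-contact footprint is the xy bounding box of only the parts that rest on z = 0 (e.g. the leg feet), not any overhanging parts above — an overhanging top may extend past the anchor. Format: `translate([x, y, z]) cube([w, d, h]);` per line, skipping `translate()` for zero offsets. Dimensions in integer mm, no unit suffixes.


translate([202, 228, 353]) cube([256, 322, 41]);
translate([202, 228, 0]) cube([40, 40, 353]);
translate([418, 228, 0]) cube([40, 40, 353]);
translate([202, 510, 0]) cube([40, 40, 353]);
translate([418, 510, 0]) cube([40, 40, 353]);
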